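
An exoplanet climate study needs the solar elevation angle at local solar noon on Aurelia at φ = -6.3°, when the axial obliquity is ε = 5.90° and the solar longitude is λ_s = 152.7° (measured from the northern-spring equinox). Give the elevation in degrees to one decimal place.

81.0°

Solar declination: sin δ = sin ε · sin λ_s = sin 5.90° × sin 152.7° = 0.04715, so δ = +2.702°.
At local noon the hour angle is zero, so the zenith angle equals |φ − δ| = |-6.3° − (+2.702°)| = 9.002°.
Elevation = 90° − 9.002° = 81.0°.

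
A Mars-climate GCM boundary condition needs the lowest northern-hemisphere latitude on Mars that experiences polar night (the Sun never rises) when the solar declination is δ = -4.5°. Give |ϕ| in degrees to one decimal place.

|ϕ| = 85.5°

Polar night requires cos h₀ = −tan ϕ tan δ ≥ 1, i.e. tan ϕ tan δ ≤ −1.
The boundary is |tan ϕ| · |tan δ| = 1, so |ϕ| = 90° − |δ| = 90° − 4.5° = 85.5° in the northern hemisphere.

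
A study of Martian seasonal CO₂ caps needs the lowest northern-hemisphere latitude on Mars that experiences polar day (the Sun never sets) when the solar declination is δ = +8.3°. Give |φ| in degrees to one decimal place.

Polar day requires cos H₀ = −tan φ tan δ ≤ −1, i.e. tan φ tan δ ≥ 1.
The boundary is |tan φ| · |tan δ| = 1, so |φ| = 90° − |δ| = 90° − 8.3° = 81.7° in the northern hemisphere.

|φ| = 81.7°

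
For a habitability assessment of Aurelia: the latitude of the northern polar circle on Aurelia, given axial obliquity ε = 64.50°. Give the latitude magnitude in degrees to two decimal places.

The polar circle is the lowest latitude that experiences at least one full rotation of continuous daylight at the northern-summer solstice; it lies at |φ| = 90° − ε = 90° − 64.50° = 25.50°.

25.50°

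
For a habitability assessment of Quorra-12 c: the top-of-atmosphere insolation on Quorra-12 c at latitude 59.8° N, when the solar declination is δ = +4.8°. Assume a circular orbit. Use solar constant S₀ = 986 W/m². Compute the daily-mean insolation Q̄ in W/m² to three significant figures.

Q̄ ≈ 195 W/m²

cos H₀ = −tan(+59.8°) tan(+4.800°) = -0.1443, H₀ = 1.7156 rad.
Bracket: H₀ sin φ sin δ + cos φ cos δ sin H₀ = 1.7156×0.86427×0.08368 + 0.50302×0.99649×0.98954 = 0.124076 + 0.496011 = 0.620087.
Q̄ = (S₀/π) × [bracket] = (986/π) × 0.620087 = 194.6 W/m².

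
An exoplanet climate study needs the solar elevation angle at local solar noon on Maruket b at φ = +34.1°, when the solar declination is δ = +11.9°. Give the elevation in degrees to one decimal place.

At local noon the hour angle is zero, so the zenith angle equals |φ − δ| = |+34.1° − (+11.900°)| = 22.200°.
Elevation = 90° − 22.200° = 67.8°.

67.8°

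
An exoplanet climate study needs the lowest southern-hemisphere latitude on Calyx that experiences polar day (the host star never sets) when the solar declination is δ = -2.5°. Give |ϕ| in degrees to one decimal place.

Polar day requires cos h₀ = −tan ϕ tan δ ≤ −1, i.e. tan ϕ tan δ ≥ 1.
The boundary is |tan ϕ| · |tan δ| = 1, so |ϕ| = 90° − |δ| = 90° − 2.5° = 87.5° in the southern hemisphere.

|ϕ| = 87.5°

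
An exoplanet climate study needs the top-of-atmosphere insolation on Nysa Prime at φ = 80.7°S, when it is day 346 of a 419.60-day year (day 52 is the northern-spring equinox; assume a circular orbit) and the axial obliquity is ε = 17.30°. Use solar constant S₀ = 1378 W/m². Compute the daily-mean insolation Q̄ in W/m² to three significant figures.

Solar longitude: λ_s = 360° × (346 − 52)/419.60 = 252.240°.
sin δ = sin 17.30° × sin 252.240° = -0.28320, so δ = -16.451°.
cos H₀ = −tan(-80.7°) tan(-16.451°) = -1.8032 ≤ −1 ⇒ polar day, H₀ = π.
Bracket: H₀ sin φ sin δ + cos φ cos δ sin H₀ = 3.1416×-0.98686×-0.28320 + 0.16160×0.95906×0.00000 = 0.878010 + 0.000000 = 0.878010.
Q̄ = (S₀/π) × [bracket] = (1378/π) × 0.878010 = 385.1 W/m².

Q̄ ≈ 385 W/m²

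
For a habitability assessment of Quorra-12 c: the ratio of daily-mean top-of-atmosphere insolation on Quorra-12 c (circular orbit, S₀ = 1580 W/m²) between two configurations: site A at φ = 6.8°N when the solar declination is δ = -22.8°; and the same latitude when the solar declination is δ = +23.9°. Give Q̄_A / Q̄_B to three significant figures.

— Configuration A (φ=+6.8°):
cos H₀ = −tan(+6.8°) tan(-22.800°) = 0.0501, H₀ = 1.5207 rad.
Bracket: H₀ sin φ sin δ + cos φ cos δ sin H₀ = 1.5207×0.11840×-0.38752 + 0.99297×0.92186×0.99874 = -0.069773 + 0.914226 = 0.844453.
Q̄ = (S₀/π) × [bracket] = (1580/π) × 0.844453 = 424.70 W/m².
— Configuration B (φ=+6.8°):
cos H₀ = −tan(+6.8°) tan(+23.900°) = -0.0528, H₀ = 1.6237 rad.
Bracket: H₀ sin φ sin δ + cos φ cos δ sin H₀ = 1.6237×0.11840×0.40514 + 0.99297×0.91425×0.99860 = 0.077887 + 0.906552 = 0.984439.
Q̄ = (S₀/π) × [bracket] = (1580/π) × 0.984439 = 495.10 W/m².
Ratio Q̄_A / Q̄_B = 424.70 / 495.10 = 0.8578.

Q̄_A / Q̄_B ≈ 0.858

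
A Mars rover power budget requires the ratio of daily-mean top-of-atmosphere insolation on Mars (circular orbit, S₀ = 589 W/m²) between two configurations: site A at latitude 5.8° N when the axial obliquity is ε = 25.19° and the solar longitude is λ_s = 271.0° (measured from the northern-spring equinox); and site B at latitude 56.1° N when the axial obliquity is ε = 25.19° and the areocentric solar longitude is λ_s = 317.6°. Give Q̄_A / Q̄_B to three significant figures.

Q̄_A / Q̄_B ≈ 3.89

— Configuration A (φ=+5.8°):
Solar declination: sin δ = sin ε · sin λ_s = sin 25.19° × sin 271.0° = -0.42556, so δ = -25.186°.
cos H₀ = −tan(+5.8°) tan(-25.186°) = 0.0478, H₀ = 1.5230 rad.
Bracket: H₀ sin φ sin δ + cos φ cos δ sin H₀ = 1.5230×0.10106×-0.42556 + 0.99488×0.90493×0.99886 = -0.065500 + 0.899270 = 0.833770.
Q̄ = (S₀/π) × [bracket] = (589/π) × 0.833770 = 156.32 W/m².
— Configuration B (φ=+56.1°):
sin δ = sin 25.19° × sin 317.6° = -0.28700, so δ = -16.678°.
cos H₀ = −tan(+56.1°) tan(-16.678°) = 0.4459, H₀ = 1.1087 rad.
Bracket: H₀ sin φ sin δ + cos φ cos δ sin H₀ = 1.1087×0.83001×-0.28700 + 0.55775×0.95793×0.89511 = -0.264107 + 0.478244 = 0.214137.
Q̄ = (S₀/π) × [bracket] = (589/π) × 0.214137 = 40.147 W/m².
Ratio Q̄_A / Q̄_B = 156.32 / 40.147 = 3.894.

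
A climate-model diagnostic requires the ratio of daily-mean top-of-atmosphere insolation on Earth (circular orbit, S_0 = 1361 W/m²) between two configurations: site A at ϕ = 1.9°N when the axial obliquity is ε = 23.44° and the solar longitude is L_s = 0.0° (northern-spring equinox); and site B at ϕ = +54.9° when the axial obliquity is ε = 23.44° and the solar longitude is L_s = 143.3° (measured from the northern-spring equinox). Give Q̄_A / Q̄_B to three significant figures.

— Configuration A (ϕ=+1.9°):
Solar declination: sin δ = sin ε · sin L_s = sin 23.44° × sin 0.0° = 0.00000, so δ = +0.000°.
cos h₀ = −tan(+1.9°) tan(+0.000°) = -0.0000, h₀ = 1.5708 rad.
Bracket: h₀ sin ϕ sin δ + cos ϕ cos δ sin h₀ = 1.5708×0.03316×0.00000 + 0.99945×1.00000×1.00000 = 0.000000 + 0.999450 = 0.999450.
Q̄ = (S_0/π) × [bracket] = (1361/π) × 0.999450 = 432.98 W/m².
— Configuration B (ϕ=+54.9°):
Solar declination: sin δ = sin ε · sin L_s = sin 23.44° × sin 143.3° = 0.23773, so δ = +13.753°.
cos h₀ = −tan(+54.9°) tan(+13.753°) = -0.3482, h₀ = 1.9265 rad.
Bracket: h₀ sin ϕ sin δ + cos ϕ cos δ sin h₀ = 1.9265×0.81815×0.23773 + 0.57501×0.97133×0.93741 = 0.374702 + 0.523566 = 0.898268.
Q̄ = (S_0/π) × [bracket] = (1361/π) × 0.898268 = 389.15 W/m².
Ratio Q̄_A / Q̄_B = 432.98 / 389.15 = 1.113.

Q̄_A / Q̄_B ≈ 1.11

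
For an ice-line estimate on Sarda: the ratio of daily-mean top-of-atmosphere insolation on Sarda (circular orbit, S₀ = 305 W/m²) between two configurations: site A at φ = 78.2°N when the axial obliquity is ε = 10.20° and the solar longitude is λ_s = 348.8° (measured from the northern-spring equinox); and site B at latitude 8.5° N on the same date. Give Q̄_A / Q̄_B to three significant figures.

— Configuration A (φ=+78.2°):
Solar declination: sin δ = sin ε · sin λ_s = sin 10.20° × sin 348.8° = -0.03440, so δ = -1.971°.
cos H₀ = −tan(+78.2°) tan(-1.971°) = 0.1647, H₀ = 1.4053 rad.
Bracket: H₀ sin φ sin δ + cos φ cos δ sin H₀ = 1.4053×0.97887×-0.03440 + 0.20450×0.99941×0.98634 = -0.047321 + 0.201588 = 0.154267.
Q̄ = (S₀/π) × [bracket] = (305/π) × 0.154267 = 14.977 W/m².
— Configuration B (φ=+8.5°):
cos H₀ = −tan(+8.5°) tan(-1.971°) = 0.0051, H₀ = 1.5657 rad.
Bracket: H₀ sin φ sin δ + cos φ cos δ sin H₀ = 1.5657×0.14781×-0.03440 + 0.98902×0.99941×0.99999 = -0.007961 + 0.988427 = 0.980466.
Q̄ = (S₀/π) × [bracket] = (305/π) × 0.980466 = 95.188 W/m².
Ratio Q̄_A / Q̄_B = 14.977 / 95.188 = 0.1573.

Q̄_A / Q̄_B ≈ 0.157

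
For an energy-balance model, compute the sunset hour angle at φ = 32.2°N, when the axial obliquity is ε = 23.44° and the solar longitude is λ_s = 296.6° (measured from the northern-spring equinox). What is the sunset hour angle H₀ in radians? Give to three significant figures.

H₀ = 1.33 rad

Solar declination: sin δ = sin ε · sin λ_s = sin 23.44° × sin 296.6° = -0.35568, so δ = -20.835°.
cos H₀ = −tan φ · tan δ = −tan(+32.2°) × tan(-20.835°) = 0.2397, so H₀ = 1.3288 rad = 76.13°.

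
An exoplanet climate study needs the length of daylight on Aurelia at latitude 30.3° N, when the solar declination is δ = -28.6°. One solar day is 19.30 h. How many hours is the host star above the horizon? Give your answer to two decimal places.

7.66 h

cos H₀ = −tan φ · tan δ = −tan(+30.3°) × tan(-28.600°) = 0.3186, so H₀ = 1.2465 rad = 71.42°.
Daylight = 2H₀/(2π) × 19.30 h = (1.2465/π) × 19.30 = 7.66 h.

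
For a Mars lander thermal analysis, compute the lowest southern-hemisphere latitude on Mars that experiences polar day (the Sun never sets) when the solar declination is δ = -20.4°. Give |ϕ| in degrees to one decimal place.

Polar day requires cos h₀ = −tan ϕ tan δ ≤ −1, i.e. tan ϕ tan δ ≥ 1.
The boundary is |tan ϕ| · |tan δ| = 1, so |ϕ| = 90° − |δ| = 90° − 20.4° = 69.6° in the southern hemisphere.

|ϕ| = 69.6°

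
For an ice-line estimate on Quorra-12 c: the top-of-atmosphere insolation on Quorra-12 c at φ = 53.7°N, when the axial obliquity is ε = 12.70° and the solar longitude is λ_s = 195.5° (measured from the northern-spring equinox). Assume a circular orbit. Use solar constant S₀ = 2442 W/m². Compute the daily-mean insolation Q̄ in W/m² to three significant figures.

Solar declination: sin δ = sin ε · sin λ_s = sin 12.70° × sin 195.5° = -0.05875, so δ = -3.368°.
cos H₀ = −tan(+53.7°) tan(-3.368°) = 0.0801, H₀ = 1.4906 rad.
Bracket: H₀ sin φ sin δ + cos φ cos δ sin H₀ = 1.4906×0.80593×-0.05875 + 0.59201×0.99827×0.99679 = -0.070578 + 0.589089 = 0.518511.
Q̄ = (S₀/π) × [bracket] = (2442/π) × 0.518511 = 403.0 W/m².

Q̄ ≈ 403 W/m²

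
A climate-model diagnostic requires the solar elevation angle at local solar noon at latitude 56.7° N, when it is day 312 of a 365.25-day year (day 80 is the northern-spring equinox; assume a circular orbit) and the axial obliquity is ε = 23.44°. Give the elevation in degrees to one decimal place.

Solar longitude: λ_s = 360° × (312 − 80)/365.25 = 228.665°.
sin δ = sin 23.44° × sin 228.665° = -0.29869, so δ = -17.379°.
At local noon the hour angle is zero, so the zenith angle equals |φ − δ| = |+56.7° − (-17.379°)| = 74.079°.
Elevation = 90° − 74.079° = 15.9°.

15.9°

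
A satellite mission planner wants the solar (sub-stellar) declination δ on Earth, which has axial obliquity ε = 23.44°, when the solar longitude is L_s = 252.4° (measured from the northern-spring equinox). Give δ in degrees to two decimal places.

δ = -22.28°

sin δ = sin ε · sin L_s = sin 23.44° × sin 252.4° = -0.379168.
δ = arcsin(-0.379168) = -22.28°.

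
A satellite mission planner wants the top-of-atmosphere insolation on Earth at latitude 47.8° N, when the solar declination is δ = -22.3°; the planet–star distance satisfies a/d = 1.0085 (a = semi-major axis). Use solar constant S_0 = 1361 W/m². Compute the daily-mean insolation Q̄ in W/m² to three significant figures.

cos h₀ = −tan(+47.8°) tan(-22.300°) = 0.4523, h₀ = 1.1014 rad.
Bracket: h₀ sin ϕ sin δ + cos ϕ cos δ sin h₀ = 1.1014×0.74080×-0.37946 + 0.67172×0.92521×0.89186 = -0.309608 + 0.554275 = 0.244667.
Inverse-square distance factor (a/d)² = 1.0085² = 1.017072.
Q̄ = (S_0/π) × 1.017072 × [bracket] = (1361/π) × 1.017072 × 0.244667 = 107.8 W/m².

Q̄ ≈ 108 W/m²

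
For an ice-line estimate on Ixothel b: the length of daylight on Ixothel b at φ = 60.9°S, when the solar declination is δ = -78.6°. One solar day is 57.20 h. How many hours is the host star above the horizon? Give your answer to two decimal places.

57.20 h

Sunrise equation: cos H₀ = −tan φ · tan δ = -8.9104 ≤ −1, so the host star never sets (polar day) and H₀ = π.
Daylight = 2H₀/(2π) × 57.20 h = (3.1416/π) × 57.20 = 57.20 h.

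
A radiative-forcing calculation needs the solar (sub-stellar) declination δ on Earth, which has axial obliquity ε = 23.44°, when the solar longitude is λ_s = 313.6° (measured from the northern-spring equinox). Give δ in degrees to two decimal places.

δ = -16.74°

sin δ = sin ε · sin λ_s = sin 23.44° × sin 313.6° = -0.288067.
δ = arcsin(-0.288067) = -16.74°.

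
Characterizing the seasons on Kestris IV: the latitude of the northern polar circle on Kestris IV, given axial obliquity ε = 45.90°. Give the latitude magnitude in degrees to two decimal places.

44.10°

The polar circle is the lowest latitude that experiences at least one full rotation of continuous daylight at the northern-summer solstice; it lies at |ϕ| = 90° − ε = 90° − 45.90° = 44.10°.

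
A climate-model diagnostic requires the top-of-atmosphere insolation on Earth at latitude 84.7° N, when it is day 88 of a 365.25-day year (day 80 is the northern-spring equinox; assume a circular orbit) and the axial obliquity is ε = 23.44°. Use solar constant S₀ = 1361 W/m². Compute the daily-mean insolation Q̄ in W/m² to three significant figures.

Q̄ ≈ 84.1 W/m²

Solar longitude: λ_s = 360° × (88 − 80)/365.25 = 7.885°.
sin δ = sin 23.44° × sin 7.885° = 0.05457, so δ = +3.128°.
cos H₀ = −tan(+84.7°) tan(+3.128°) = -0.5891, H₀ = 2.2008 rad.
Bracket: H₀ sin φ sin δ + cos φ cos δ sin H₀ = 2.2008×0.99572×0.05457 + 0.09237×0.99851×0.80804 = 0.119584 + 0.074527 = 0.194111.
Q̄ = (S₀/π) × [bracket] = (1361/π) × 0.194111 = 84.09 W/m².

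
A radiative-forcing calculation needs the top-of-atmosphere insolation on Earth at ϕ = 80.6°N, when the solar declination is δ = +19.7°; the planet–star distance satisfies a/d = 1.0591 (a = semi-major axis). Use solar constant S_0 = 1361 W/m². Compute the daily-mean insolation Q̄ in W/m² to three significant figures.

Q̄ ≈ 508 W/m²

cos h₀ = −tan(+80.6°) tan(+19.700°) = -2.1628 ≤ −1 ⇒ polar day, h₀ = π.
Bracket: h₀ sin ϕ sin δ + cos ϕ cos δ sin h₀ = 3.1416×0.98657×0.33710 + 0.16333×0.94147×0.00000 = 1.044811 + 0.000000 = 1.044811.
Inverse-square distance factor (a/d)² = 1.0591² = 1.121693.
Q̄ = (S_0/π) × 1.121693 × [bracket] = (1361/π) × 1.121693 × 1.044811 = 507.7 W/m².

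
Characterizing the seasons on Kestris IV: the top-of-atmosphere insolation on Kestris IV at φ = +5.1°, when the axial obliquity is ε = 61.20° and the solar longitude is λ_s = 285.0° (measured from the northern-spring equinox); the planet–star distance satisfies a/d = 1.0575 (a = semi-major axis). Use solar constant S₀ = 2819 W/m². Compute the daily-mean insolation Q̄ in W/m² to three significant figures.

Solar declination: sin δ = sin ε · sin λ_s = sin 61.20° × sin 285.0° = -0.84645, so δ = -57.827°.
cos H₀ = −tan(+5.1°) tan(-57.827°) = 0.1419, H₀ = 1.4284 rad.
Bracket: H₀ sin φ sin δ + cos φ cos δ sin H₀ = 1.4284×0.08889×-0.84645 + 0.99604×0.53247×0.98988 = -0.107474 + 0.524994 = 0.417520.
Inverse-square distance factor (a/d)² = 1.0575² = 1.118306.
Q̄ = (S₀/π) × 1.118306 × [bracket] = (2819/π) × 1.118306 × 0.417520 = 419.0 W/m².

Q̄ ≈ 419 W/m²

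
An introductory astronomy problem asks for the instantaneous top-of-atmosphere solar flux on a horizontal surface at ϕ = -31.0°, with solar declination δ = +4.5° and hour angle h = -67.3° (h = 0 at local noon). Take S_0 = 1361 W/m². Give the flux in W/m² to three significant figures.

cos θ_z = sin ϕ sin δ + cos ϕ cos δ cos h = -0.040409 + 0.329766 = 0.289357.
Flux = S_0 · cos θ_z = 1361 × 0.289357 = 393.8 W/m².

394 W/m²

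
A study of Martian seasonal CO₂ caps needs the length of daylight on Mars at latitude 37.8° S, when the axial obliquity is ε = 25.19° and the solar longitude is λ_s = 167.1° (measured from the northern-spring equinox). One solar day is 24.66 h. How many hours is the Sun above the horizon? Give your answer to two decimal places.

11.75 h

Solar declination: sin δ = sin ε · sin λ_s = sin 25.19° × sin 167.1° = 0.09502, so δ = +5.452°.
cos H₀ = −tan φ · tan δ = −tan(-37.8°) × tan(+5.452°) = 0.0740, so H₀ = 1.4967 rad = 85.75°.
Daylight = 2H₀/(2π) × 24.66 h = (1.4967/π) × 24.66 = 11.75 h.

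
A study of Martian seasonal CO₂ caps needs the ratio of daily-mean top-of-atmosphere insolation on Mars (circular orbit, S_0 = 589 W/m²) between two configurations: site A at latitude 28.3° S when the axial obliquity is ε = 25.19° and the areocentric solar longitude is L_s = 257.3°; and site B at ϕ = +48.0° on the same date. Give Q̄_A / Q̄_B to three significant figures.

— Configuration A (ϕ=-28.3°):
sin δ = sin 25.19° × sin 257.3° = -0.41521, so δ = -24.532°.
cos h₀ = −tan(-28.3°) tan(-24.532°) = -0.2458, h₀ = 1.8191 rad.
Bracket: h₀ sin ϕ sin δ + cos ϕ cos δ sin h₀ = 1.8191×-0.47409×-0.41521 + 0.88048×0.90973×0.96933 = 0.358084 + 0.776432 = 1.134516.
Q̄ = (S_0/π) × [bracket] = (589/π) × 1.134516 = 212.70 W/m².
— Configuration B (ϕ=+48.0°):
cos h₀ = −tan(+48.0°) tan(-24.532°) = 0.5069, h₀ = 1.0392 rad.
Bracket: h₀ sin ϕ sin δ + cos ϕ cos δ sin h₀ = 1.0392×0.74314×-0.41521 + 0.66913×0.90973×0.86201 = -0.320655 + 0.524729 = 0.204074.
Q̄ = (S_0/π) × [bracket] = (589/π) × 0.204074 = 38.261 W/m².
Ratio Q̄_A / Q̄_B = 212.70 / 38.261 = 5.559.

Q̄_A / Q̄_B ≈ 5.56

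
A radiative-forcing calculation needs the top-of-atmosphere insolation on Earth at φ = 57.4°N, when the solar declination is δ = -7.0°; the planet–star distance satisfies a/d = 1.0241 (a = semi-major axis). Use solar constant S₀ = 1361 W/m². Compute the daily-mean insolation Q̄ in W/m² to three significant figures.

cos H₀ = −tan(+57.4°) tan(-7.000°) = 0.1920, H₀ = 1.3776 rad.
Bracket: H₀ sin φ sin δ + cos φ cos δ sin H₀ = 1.3776×0.84245×-0.12187 + 0.53877×0.99255×0.98140 = -0.141437 + 0.524810 = 0.383373.
Inverse-square distance factor (a/d)² = 1.0241² = 1.048781.
Q̄ = (S₀/π) × 1.048781 × [bracket] = (1361/π) × 1.048781 × 0.383373 = 174.2 W/m².

Q̄ ≈ 174 W/m²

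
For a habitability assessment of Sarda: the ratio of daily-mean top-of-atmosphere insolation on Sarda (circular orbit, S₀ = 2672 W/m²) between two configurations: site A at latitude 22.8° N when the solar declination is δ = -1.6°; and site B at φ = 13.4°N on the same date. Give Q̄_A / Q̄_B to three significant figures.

— Configuration A (φ=+22.8°):
cos H₀ = −tan(+22.8°) tan(-1.600°) = 0.0117, H₀ = 1.5591 rad.
Bracket: H₀ sin φ sin δ + cos φ cos δ sin H₀ = 1.5591×0.38752×-0.02792 + 0.92186×0.99961×0.99993 = -0.016869 + 0.921436 = 0.904567.
Q̄ = (S₀/π) × [bracket] = (2672/π) × 0.904567 = 769.36 W/m².
— Configuration B (φ=+13.4°):
cos H₀ = −tan(+13.4°) tan(-1.600°) = 0.0067, H₀ = 1.5641 rad.
Bracket: H₀ sin φ sin δ + cos φ cos δ sin H₀ = 1.5641×0.23175×-0.02792 + 0.97278×0.99961×0.99998 = -0.010120 + 0.972381 = 0.962261.
Q̄ = (S₀/π) × [bracket] = (2672/π) × 0.962261 = 818.43 W/m².
Ratio Q̄_A / Q̄_B = 769.36 / 818.43 = 0.9400.

Q̄_A / Q̄_B ≈ 0.940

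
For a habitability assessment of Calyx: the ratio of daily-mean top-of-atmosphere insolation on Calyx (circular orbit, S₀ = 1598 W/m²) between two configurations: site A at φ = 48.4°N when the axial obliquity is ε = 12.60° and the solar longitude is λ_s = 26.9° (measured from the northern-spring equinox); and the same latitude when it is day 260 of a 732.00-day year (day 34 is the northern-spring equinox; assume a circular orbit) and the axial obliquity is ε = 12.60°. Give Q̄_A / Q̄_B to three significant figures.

Q̄_A / Q̄_B ≈ 0.861

— Configuration A (φ=+48.4°):
Solar declination: sin δ = sin ε · sin λ_s = sin 12.60° × sin 26.9° = 0.09870, so δ = +5.664°.
cos H₀ = −tan(+48.4°) tan(+5.664°) = -0.1117, H₀ = 1.6827 rad.
Bracket: H₀ sin φ sin δ + cos φ cos δ sin H₀ = 1.6827×0.74780×0.09870 + 0.66393×0.99512×0.99374 = 0.124196 + 0.656554 = 0.780750.
Q̄ = (S₀/π) × [bracket] = (1598/π) × 0.780750 = 397.14 W/m².
— Configuration B (φ=+48.4°):
Solar longitude: λ_s = 360° × (260 − 34)/732.00 = 111.148°.
sin δ = sin 12.60° × sin 111.148° = 0.20345, so δ = +11.739°.
cos H₀ = −tan(+48.4°) tan(+11.739°) = -0.2340, H₀ = 1.8070 rad.
Bracket: H₀ sin φ sin δ + cos φ cos δ sin H₀ = 1.8070×0.74780×0.20345 + 0.66393×0.97908×0.97222 = 0.274917 + 0.631982 = 0.906899.
Q̄ = (S₀/π) × [bracket] = (1598/π) × 0.906899 = 461.30 W/m².
Ratio Q̄_A / Q̄_B = 397.14 / 461.30 = 0.8609.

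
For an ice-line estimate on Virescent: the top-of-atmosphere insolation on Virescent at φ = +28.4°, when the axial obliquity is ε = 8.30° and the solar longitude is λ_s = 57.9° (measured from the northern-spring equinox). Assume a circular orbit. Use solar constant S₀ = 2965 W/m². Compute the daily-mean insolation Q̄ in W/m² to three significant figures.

Q̄ ≈ 912 W/m²

Solar declination: sin δ = sin ε · sin λ_s = sin 8.30° × sin 57.9° = 0.12229, so δ = +7.024°.
cos H₀ = −tan(+28.4°) tan(+7.024°) = -0.0666, H₀ = 1.6375 rad.
Bracket: H₀ sin φ sin δ + cos φ cos δ sin H₀ = 1.6375×0.47562×0.12229 + 0.87965×0.99249×0.99778 = 0.095243 + 0.871106 = 0.966349.
Q̄ = (S₀/π) × [bracket] = (2965/π) × 0.966349 = 912.0 W/m².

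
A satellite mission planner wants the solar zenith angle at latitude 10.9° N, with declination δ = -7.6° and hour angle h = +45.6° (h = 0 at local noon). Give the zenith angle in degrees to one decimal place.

θ_z = 49.0°

cos θ_z = sin φ sin δ + cos φ cos δ cos h = -0.025009 + 0.681005 = 0.655996.
θ_z = arccos(0.655996) = 49.0°.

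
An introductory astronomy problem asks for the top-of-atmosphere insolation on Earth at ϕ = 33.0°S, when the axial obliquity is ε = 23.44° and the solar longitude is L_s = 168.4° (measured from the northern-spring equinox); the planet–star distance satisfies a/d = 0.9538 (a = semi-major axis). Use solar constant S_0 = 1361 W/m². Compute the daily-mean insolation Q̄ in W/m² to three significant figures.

Q̄ ≈ 303 W/m²

Solar declination: sin δ = sin ε · sin L_s = sin 23.44° × sin 168.4° = 0.07999, so δ = +4.588°.
cos h₀ = −tan(-33.0°) tan(+4.588°) = 0.0521, h₀ = 1.5187 rad.
Bracket: h₀ sin ϕ sin δ + cos ϕ cos δ sin h₀ = 1.5187×-0.54464×0.07999 + 0.83867×0.99680×0.99864 = -0.066163 + 0.834849 = 0.768686.
Inverse-square distance factor (a/d)² = 0.9538² = 0.909734.
Q̄ = (S_0/π) × 0.909734 × [bracket] = (1361/π) × 0.909734 × 0.768686 = 303.0 W/m².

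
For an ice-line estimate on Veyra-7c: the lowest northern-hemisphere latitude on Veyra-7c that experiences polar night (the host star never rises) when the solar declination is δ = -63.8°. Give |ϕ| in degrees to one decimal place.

Polar night requires cos h₀ = −tan ϕ tan δ ≥ 1, i.e. tan ϕ tan δ ≤ −1.
The boundary is |tan ϕ| · |tan δ| = 1, so |ϕ| = 90° − |δ| = 90° − 63.8° = 26.2° in the northern hemisphere.

|ϕ| = 26.2°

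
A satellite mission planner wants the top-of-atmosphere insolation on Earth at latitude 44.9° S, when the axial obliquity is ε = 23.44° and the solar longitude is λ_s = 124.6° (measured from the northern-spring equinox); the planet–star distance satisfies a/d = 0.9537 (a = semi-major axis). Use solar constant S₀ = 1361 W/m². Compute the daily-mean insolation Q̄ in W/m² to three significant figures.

Q̄ ≈ 137 W/m²

Solar declination: sin δ = sin ε · sin λ_s = sin 23.44° × sin 124.6° = 0.32743, so δ = +19.113°.
cos H₀ = −tan(-44.9°) tan(+19.113°) = 0.3453, H₀ = 1.2182 rad.
Bracket: H₀ sin φ sin δ + cos φ cos δ sin H₀ = 1.2182×-0.70587×0.32743 + 0.70834×0.94487×0.93848 = -0.281554 + 0.628115 = 0.346561.
Inverse-square distance factor (a/d)² = 0.9537² = 0.909544.
Q̄ = (S₀/π) × 0.909544 × [bracket] = (1361/π) × 0.909544 × 0.346561 = 136.6 W/m².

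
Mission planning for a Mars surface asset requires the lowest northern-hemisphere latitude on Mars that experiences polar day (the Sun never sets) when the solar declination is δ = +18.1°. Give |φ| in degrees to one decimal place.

Polar day requires cos H₀ = −tan φ tan δ ≤ −1, i.e. tan φ tan δ ≥ 1.
The boundary is |tan φ| · |tan δ| = 1, so |φ| = 90° − |δ| = 90° − 18.1° = 71.9° in the northern hemisphere.

|φ| = 71.9°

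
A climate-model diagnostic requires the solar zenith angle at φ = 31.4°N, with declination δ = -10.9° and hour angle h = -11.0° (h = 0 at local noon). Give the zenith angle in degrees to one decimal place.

cos θ_z = sin φ sin δ + cos φ cos δ cos h = -0.098521 + 0.822752 = 0.724231.
θ_z = arccos(0.724231) = 43.6°.

θ_z = 43.6°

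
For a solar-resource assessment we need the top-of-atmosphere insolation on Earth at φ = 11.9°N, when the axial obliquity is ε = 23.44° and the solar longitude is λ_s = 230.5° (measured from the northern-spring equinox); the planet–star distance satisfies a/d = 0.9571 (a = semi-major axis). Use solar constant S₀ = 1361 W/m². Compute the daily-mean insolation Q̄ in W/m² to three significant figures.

Q̄ ≈ 331 W/m²

Solar declination: sin δ = sin ε · sin λ_s = sin 23.44° × sin 230.5° = -0.30694, so δ = -17.875°.
cos H₀ = −tan(+11.9°) tan(-17.875°) = 0.0680, H₀ = 1.5028 rad.
Bracket: H₀ sin φ sin δ + cos φ cos δ sin H₀ = 1.5028×0.20620×-0.30694 + 0.97851×0.95173×0.99769 = -0.095114 + 0.929126 = 0.834012.
Inverse-square distance factor (a/d)² = 0.9571² = 0.916040.
Q̄ = (S₀/π) × 0.916040 × [bracket] = (1361/π) × 0.916040 × 0.834012 = 331.0 W/m².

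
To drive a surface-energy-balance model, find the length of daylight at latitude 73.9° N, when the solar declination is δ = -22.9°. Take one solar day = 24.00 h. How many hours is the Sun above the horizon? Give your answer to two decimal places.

cos H₀ = −tan φ · tan δ = 1.4635 ≥ 1, so the Sun never rises (polar night) and H₀ = 0.
Daylight = 2H₀/(2π) × 24.00 h = (0.0000/π) × 24.00 = 0.00 h.

0.00 h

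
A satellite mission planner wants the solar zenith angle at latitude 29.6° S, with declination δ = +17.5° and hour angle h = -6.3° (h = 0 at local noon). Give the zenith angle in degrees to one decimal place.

cos θ_z = sin φ sin δ + cos φ cos δ cos h = -0.148531 + 0.824244 = 0.675713.
θ_z = arccos(0.675713) = 47.5°.

θ_z = 47.5°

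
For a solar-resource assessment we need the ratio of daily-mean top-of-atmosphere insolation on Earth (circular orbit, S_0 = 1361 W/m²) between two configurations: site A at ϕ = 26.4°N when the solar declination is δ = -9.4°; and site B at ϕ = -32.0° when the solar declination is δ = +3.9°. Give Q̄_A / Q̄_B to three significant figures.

Q̄_A / Q̄_B ≈ 0.978

— Configuration A (ϕ=+26.4°):
cos h₀ = −tan(+26.4°) tan(-9.400°) = 0.0822, h₀ = 1.4885 rad.
Bracket: h₀ sin ϕ sin δ + cos ϕ cos δ sin h₀ = 1.4885×0.44464×-0.16333 + 0.89571×0.98657×0.99662 = -0.108099 + 0.880694 = 0.772595.
Q̄ = (S_0/π) × [bracket] = (1361/π) × 0.772595 = 334.70 W/m².
— Configuration B (ϕ=-32.0°):
cos h₀ = −tan(-32.0°) tan(+3.900°) = 0.0426, h₀ = 1.5282 rad.
Bracket: h₀ sin ϕ sin δ + cos ϕ cos δ sin h₀ = 1.5282×-0.52992×0.06802 + 0.84805×0.99768×0.99909 = -0.055084 + 0.845313 = 0.790229.
Q̄ = (S_0/π) × [bracket] = (1361/π) × 0.790229 = 342.34 W/m².
Ratio Q̄_A / Q̄_B = 334.70 / 342.34 = 0.9777.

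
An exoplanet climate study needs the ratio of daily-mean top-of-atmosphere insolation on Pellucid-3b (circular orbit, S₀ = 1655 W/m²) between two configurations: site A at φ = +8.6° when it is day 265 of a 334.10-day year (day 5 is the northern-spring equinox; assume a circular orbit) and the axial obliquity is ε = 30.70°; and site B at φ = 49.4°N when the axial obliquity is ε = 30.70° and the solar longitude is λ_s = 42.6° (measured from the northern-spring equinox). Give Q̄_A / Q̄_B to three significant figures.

— Configuration A (φ=+8.6°):
Solar longitude: λ_s = 360° × (265 − 5)/334.10 = 280.156°.
sin δ = sin 30.70° × sin 280.156° = -0.50254, so δ = -30.168°.
cos H₀ = −tan(+8.6°) tan(-30.168°) = 0.0879, H₀ = 1.4828 rad.
Bracket: H₀ sin φ sin δ + cos φ cos δ sin H₀ = 1.4828×0.14954×-0.50254 + 0.98876×0.86455×0.99613 = -0.111432 + 0.851524 = 0.740092.
Q̄ = (S₀/π) × [bracket] = (1655/π) × 0.740092 = 389.88 W/m².
— Configuration B (φ=+49.4°):
Solar declination: sin δ = sin ε · sin λ_s = sin 30.70° × sin 42.6° = 0.34557, so δ = +20.217°.
cos H₀ = −tan(+49.4°) tan(+20.217°) = -0.4297, H₀ = 2.0149 rad.
Bracket: H₀ sin φ sin δ + cos φ cos δ sin H₀ = 2.0149×0.75927×0.34557 + 0.65077×0.93839×0.90299 = 0.528671 + 0.551434 = 1.080105.
Q̄ = (S₀/π) × [bracket] = (1655/π) × 1.080105 = 569.00 W/m².
Ratio Q̄_A / Q̄_B = 389.88 / 569.00 = 0.6852.

Q̄_A / Q̄_B ≈ 0.685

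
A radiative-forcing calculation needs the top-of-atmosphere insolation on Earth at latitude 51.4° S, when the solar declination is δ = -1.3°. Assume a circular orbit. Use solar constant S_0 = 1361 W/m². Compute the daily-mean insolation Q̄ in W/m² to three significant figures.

Q̄ ≈ 282 W/m²

cos h₀ = −tan(-51.4°) tan(-1.300°) = -0.0284, h₀ = 1.5992 rad.
Bracket: h₀ sin ϕ sin δ + cos ϕ cos δ sin h₀ = 1.5992×-0.78152×-0.02269 + 0.62388×0.99974×0.99960 = 0.028358 + 0.623468 = 0.651826.
Q̄ = (S_0/π) × [bracket] = (1361/π) × 0.651826 = 282.4 W/m².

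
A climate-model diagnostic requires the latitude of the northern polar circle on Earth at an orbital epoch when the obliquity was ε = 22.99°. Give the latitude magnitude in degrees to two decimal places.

The polar circle is the lowest latitude that experiences at least one full rotation of continuous daylight at the northern-summer solstice; it lies at |φ| = 90° − ε = 90° − 22.99° = 67.01°.

67.01°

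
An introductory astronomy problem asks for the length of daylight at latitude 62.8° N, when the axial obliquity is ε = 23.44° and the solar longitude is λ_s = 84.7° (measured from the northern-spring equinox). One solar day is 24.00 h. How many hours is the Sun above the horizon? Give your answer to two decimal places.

Solar declination: sin δ = sin ε · sin λ_s = sin 23.44° × sin 84.7° = 0.39609, so δ = +23.334°.
cos H₀ = −tan φ · tan δ = −tan(+62.8°) × tan(+23.334°) = -0.8394, so H₀ = 2.5669 rad = 147.07°.
Daylight = 2H₀/(2π) × 24.00 h = (2.5669/π) × 24.00 = 19.61 h.

19.61 h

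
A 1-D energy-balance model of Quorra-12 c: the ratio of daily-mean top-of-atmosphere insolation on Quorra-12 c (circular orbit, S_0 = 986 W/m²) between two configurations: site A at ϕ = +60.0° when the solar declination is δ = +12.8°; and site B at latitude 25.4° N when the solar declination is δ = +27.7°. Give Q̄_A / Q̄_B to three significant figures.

Q̄_A / Q̄_B ≈ 0.727

— Configuration A (ϕ=+60.0°):
cos h₀ = −tan(+60.0°) tan(+12.800°) = -0.3935, h₀ = 1.9752 rad.
Bracket: h₀ sin ϕ sin δ + cos ϕ cos δ sin h₀ = 1.9752×0.86603×0.22155 + 0.50000×0.97515×0.91932 = 0.378980 + 0.448237 = 0.827217.
Q̄ = (S_0/π) × [bracket] = (986/π) × 0.827217 = 259.62 W/m².
— Configuration B (ϕ=+25.4°):
cos h₀ = −tan(+25.4°) tan(+27.700°) = -0.2493, h₀ = 1.8227 rad.
Bracket: h₀ sin ϕ sin δ + cos ϕ cos δ sin h₀ = 1.8227×0.42894×0.46484 + 0.90334×0.88539×0.96843 = 0.363425 + 0.774558 = 1.137983.
Q̄ = (S_0/π) × [bracket] = (986/π) × 1.137983 = 357.16 W/m².
Ratio Q̄_A / Q̄_B = 259.62 / 357.16 = 0.7269.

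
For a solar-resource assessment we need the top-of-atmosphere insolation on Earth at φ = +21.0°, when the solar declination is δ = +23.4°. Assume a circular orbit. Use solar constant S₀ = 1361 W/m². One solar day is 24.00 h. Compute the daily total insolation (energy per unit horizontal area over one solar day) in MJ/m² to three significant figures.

cos H₀ = −tan(+21.0°) tan(+23.400°) = -0.1661, H₀ = 1.7377 rad.
Bracket: H₀ sin φ sin δ + cos φ cos δ sin H₀ = 1.7377×0.35837×0.39715 + 0.93358×0.91775×0.98611 = 0.247321 + 0.844892 = 1.092213.
Q̄ = (S₀/π) × [bracket] = (1361/π) × 1.092213 = 473.17 W/m².
Daily total = Q̄ × 24.00 h × 3600 s/h = 473.17 × 24.00 × 3600 / 10⁶ = 40.88 MJ/m².

40.9 MJ/m²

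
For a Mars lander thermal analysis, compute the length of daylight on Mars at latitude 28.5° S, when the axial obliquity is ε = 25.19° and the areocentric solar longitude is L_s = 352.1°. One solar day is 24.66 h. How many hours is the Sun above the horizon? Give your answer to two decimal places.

12.58 h

sin δ = sin 25.19° × sin 352.1° = -0.05850, so δ = -3.354°.
cos h₀ = −tan ϕ · tan δ = −tan(-28.5°) × tan(-3.354°) = -0.0318, so h₀ = 1.6026 rad = 91.82°.
Daylight = 2h₀/(2π) × 24.66 h = (1.6026/π) × 24.66 = 12.58 h.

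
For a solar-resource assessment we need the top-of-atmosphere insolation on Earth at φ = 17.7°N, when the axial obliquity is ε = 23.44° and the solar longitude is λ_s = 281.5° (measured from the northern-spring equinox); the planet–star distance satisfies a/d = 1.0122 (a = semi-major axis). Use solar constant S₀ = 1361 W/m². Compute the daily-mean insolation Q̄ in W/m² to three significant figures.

Q̄ ≈ 310 W/m²

Solar declination: sin δ = sin ε · sin λ_s = sin 23.44° × sin 281.5° = -0.38980, so δ = -22.942°.
cos H₀ = −tan(+17.7°) tan(-22.942°) = 0.1351, H₀ = 1.4353 rad.
Bracket: H₀ sin φ sin δ + cos φ cos δ sin H₀ = 1.4353×0.30403×-0.38980 + 0.95266×0.92090×0.99083 = -0.170099 + 0.869260 = 0.699161.
Inverse-square distance factor (a/d)² = 1.0122² = 1.024549.
Q̄ = (S₀/π) × 1.024549 × [bracket] = (1361/π) × 1.024549 × 0.699161 = 310.3 W/m².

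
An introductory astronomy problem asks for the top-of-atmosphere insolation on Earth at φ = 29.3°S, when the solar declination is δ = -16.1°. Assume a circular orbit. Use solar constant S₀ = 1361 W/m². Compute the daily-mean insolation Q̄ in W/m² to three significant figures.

Q̄ ≈ 460 W/m²

cos H₀ = −tan(-29.3°) tan(-16.100°) = -0.1620, H₀ = 1.7335 rad.
Bracket: H₀ sin φ sin δ + cos φ cos δ sin H₀ = 1.7335×-0.48938×-0.27731 + 0.87207×0.96078×0.98679 = 0.235253 + 0.826799 = 1.062052.
Q̄ = (S₀/π) × [bracket] = (1361/π) × 1.062052 = 460.1 W/m².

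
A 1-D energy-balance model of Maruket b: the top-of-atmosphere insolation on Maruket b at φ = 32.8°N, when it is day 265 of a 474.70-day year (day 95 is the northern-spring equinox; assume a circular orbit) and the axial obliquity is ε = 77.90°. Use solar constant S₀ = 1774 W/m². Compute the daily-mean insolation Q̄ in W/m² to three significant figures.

Q̄ ≈ 767 W/m²

Solar longitude: λ_s = 360° × (265 − 95)/474.70 = 128.924°.
sin δ = sin 77.90° × sin 128.924° = 0.76070, so δ = +49.526°.
cos H₀ = −tan(+32.8°) tan(+49.526°) = -0.7553, H₀ = 2.4268 rad.
Bracket: H₀ sin φ sin δ + cos φ cos δ sin H₀ = 2.4268×0.54171×0.76070 + 0.84057×0.64910×0.65543 = 1.000033 + 0.357612 = 1.357645.
Q̄ = (S₀/π) × [bracket] = (1774/π) × 1.357645 = 766.6 W/m².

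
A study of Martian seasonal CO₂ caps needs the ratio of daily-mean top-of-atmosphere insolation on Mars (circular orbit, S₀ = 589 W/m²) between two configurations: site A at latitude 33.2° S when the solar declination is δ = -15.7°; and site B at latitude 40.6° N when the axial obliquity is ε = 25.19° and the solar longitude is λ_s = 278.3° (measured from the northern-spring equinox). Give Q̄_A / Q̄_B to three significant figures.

Q̄_A / Q̄_B ≈ 3.36

— Configuration A (φ=-33.2°):
cos H₀ = −tan(-33.2°) tan(-15.700°) = -0.1839, H₀ = 1.7558 rad.
Bracket: H₀ sin φ sin δ + cos φ cos δ sin H₀ = 1.7558×-0.54756×-0.27060 + 0.83676×0.96269×0.98294 = 0.260156 + 0.791798 = 1.051954.
Q̄ = (S₀/π) × [bracket] = (589/π) × 1.051954 = 197.23 W/m².
— Configuration B (φ=+40.6°):
Solar declination: sin δ = sin ε · sin λ_s = sin 25.19° × sin 278.3° = -0.42116, so δ = -24.908°.
cos H₀ = −tan(+40.6°) tan(-24.908°) = 0.3980, H₀ = 1.1615 rad.
Bracket: H₀ sin φ sin δ + cos φ cos δ sin H₀ = 1.1615×0.65077×-0.42116 + 0.75927×0.90698×0.91739 = -0.318342 + 0.631754 = 0.313412.
Q̄ = (S₀/π) × [bracket] = (589/π) × 0.313412 = 58.760 W/m².
Ratio Q̄_A / Q̄_B = 197.23 / 58.760 = 3.357.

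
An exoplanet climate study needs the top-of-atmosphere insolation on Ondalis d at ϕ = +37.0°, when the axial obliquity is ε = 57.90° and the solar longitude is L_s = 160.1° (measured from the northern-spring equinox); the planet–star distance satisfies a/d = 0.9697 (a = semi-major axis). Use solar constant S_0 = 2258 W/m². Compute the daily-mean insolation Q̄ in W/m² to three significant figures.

Q̄ ≈ 714 W/m²

Solar declination: sin δ = sin ε · sin L_s = sin 57.90° × sin 160.1° = 0.28834, so δ = +16.759°.
cos h₀ = −tan(+37.0°) tan(+16.759°) = -0.2269, h₀ = 1.7997 rad.
Bracket: h₀ sin ϕ sin δ + cos ϕ cos δ sin h₀ = 1.7997×0.60182×0.28834 + 0.79864×0.95753×0.97391 = 0.312300 + 0.744770 = 1.057070.
Inverse-square distance factor (a/d)² = 0.9697² = 0.940318.
Q̄ = (S_0/π) × 0.940318 × [bracket] = (2258/π) × 0.940318 × 1.057070 = 714.4 W/m².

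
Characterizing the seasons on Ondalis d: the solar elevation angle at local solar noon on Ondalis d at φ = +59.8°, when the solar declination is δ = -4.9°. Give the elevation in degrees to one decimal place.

At local noon the hour angle is zero, so the zenith angle equals |φ − δ| = |+59.8° − (-4.900°)| = 64.700°.
Elevation = 90° − 64.700° = 25.3°.

25.3°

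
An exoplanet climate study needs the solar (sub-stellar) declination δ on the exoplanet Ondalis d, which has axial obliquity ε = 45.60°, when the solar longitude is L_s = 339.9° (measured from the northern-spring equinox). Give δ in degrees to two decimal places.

δ = -14.21°

sin δ = sin ε · sin L_s = sin 45.60° × sin 339.9° = -0.245535.
δ = arcsin(-0.245535) = -14.21°.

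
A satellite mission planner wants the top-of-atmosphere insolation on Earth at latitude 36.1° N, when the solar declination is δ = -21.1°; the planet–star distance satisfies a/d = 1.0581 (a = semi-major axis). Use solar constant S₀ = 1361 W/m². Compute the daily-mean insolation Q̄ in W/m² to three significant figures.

cos H₀ = −tan(+36.1°) tan(-21.100°) = 0.2814, H₀ = 1.2856 rad.
Bracket: H₀ sin φ sin δ + cos φ cos δ sin H₀ = 1.2856×0.58920×-0.36000 + 0.80799×0.93295×0.95960 = -0.272691 + 0.723360 = 0.450669.
Inverse-square distance factor (a/d)² = 1.0581² = 1.119576.
Q̄ = (S₀/π) × 1.119576 × [bracket] = (1361/π) × 1.119576 × 0.450669 = 218.6 W/m².

Q̄ ≈ 219 W/m²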